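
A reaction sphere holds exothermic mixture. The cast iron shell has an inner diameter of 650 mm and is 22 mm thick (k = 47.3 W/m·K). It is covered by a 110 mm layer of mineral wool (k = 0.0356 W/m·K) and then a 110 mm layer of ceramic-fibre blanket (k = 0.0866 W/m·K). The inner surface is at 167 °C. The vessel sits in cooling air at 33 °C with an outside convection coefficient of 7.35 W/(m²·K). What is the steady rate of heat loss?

Q ≈ 67.9 W

Radial (spherical) resistances in series:
R_cast iron shell = (1/0.325 − 1/0.347)/(4π×47.3) = 3.282×10^-4 K/W
R_mineral wool = (1/0.347 − 1/0.457)/(4π×0.0356) = 1.551 K/W
R_ceramic-fibre blanket = (1/0.457 − 1/0.567)/(4π×0.0866) = 0.3901 K/W
R_outer film = 1/(h·4πr_o²) = 1/(7.35×4π×0.567²) = 0.03368 K/W
R_total = 1.975 K/W
Q = ΔT/R_total = 134/1.975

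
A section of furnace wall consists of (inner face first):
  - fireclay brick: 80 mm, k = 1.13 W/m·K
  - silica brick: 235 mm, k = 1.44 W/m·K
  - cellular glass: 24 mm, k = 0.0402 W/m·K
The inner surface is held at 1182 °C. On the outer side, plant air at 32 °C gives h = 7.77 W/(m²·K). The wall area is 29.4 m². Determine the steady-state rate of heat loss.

Using the resistance-network approach (series):
R_fireclay brick = L/(kA) = 0.08/(1.13×29.4) = 0.002408 K/W
R_silica brick = L/(kA) = 0.235/(1.44×29.4) = 0.005551 K/W
R_cellular glass = L/(kA) = 0.024/(0.0402×29.4) = 0.02031 K/W
R_outer film = 1/(h_o·A) = 1/(7.77×29.4) = 0.004378 K/W
R_total = 0.03264 K/W
Q = ΔT / R_total = 1150 / 0.03264

Q ≈ 35200 W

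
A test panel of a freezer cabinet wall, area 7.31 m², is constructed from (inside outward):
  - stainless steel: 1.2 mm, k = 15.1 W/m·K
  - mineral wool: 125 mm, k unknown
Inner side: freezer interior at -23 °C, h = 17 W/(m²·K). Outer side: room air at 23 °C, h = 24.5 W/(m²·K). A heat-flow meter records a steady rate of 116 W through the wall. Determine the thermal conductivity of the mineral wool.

Using the resistance-network approach (series):
R_inner film = 1/(h_i·A) = 1/(17×7.31) = 0.008047 K/W
R_stainless steel = L/(kA) = 0.0012/(15.1×7.31) = 1.087×10^-5 K/W
R_outer film = 1/(h_o·A) = 1/(24.5×7.31) = 0.005584 K/W
Sum of known resistances R_other = 0.01364 K/W
Total R = ΔT/Q = 46/116 = 0.3966 K/W
R_mineral wool = R_total − R_other = 0.3829 K/W
k = L/(R·A) = 0.125/(0.3829×7.31)

k ≈ 0.0447 W/(m·K)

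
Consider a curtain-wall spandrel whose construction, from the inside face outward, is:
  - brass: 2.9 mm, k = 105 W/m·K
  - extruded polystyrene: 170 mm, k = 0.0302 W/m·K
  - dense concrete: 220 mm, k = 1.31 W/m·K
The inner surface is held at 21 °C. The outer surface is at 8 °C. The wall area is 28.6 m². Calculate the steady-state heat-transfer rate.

Q ≈ 64.1 W

Model the wall as resistances in series:
R_brass = L/(kA) = 0.0029/(105×28.6) = 9.657×10^-7 K/W
R_extruded polystyrene = L/(kA) = 0.17/(0.0302×28.6) = 0.1968 K/W
R_dense concrete = L/(kA) = 0.22/(1.31×28.6) = 0.005872 K/W
R_total = 0.2027 K/W
Q = ΔT / R_total = 13 / 0.2027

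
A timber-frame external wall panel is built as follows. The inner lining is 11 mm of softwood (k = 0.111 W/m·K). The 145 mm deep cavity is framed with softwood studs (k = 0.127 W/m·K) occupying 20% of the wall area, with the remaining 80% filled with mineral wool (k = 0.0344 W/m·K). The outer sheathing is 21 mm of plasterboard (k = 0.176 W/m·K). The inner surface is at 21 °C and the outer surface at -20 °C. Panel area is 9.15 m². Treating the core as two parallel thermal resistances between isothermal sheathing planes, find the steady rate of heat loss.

Q ≈ 127 W

Sheathing layers in series; stud and cavity paths in parallel between them.
R_inner = 0.011/(0.111×9.15) = 0.01083 K/W
R_stud  = 0.145/(0.127×0.2×9.15) = 0.6239 K/W
R_cav   = 0.145/(0.0344×0.8×9.15) = 0.5758 K/W
1/R_core = 1/R_stud + 1/R_cav → R_core = 0.2995 K/W
R_outer = 0.021/(0.176×9.15) = 0.01304 K/W
R_total = 0.3233 K/W
Q = ΔT/R_total = 41/0.3233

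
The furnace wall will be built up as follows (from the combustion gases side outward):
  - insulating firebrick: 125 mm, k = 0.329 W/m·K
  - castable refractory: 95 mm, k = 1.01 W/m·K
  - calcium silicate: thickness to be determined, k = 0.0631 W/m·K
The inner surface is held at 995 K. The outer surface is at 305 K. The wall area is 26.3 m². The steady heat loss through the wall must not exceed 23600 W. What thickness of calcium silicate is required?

Model the wall as resistances in series:
R_insulating firebrick = L/(kA) = 0.125/(0.329×26.3) = 0.01445 K/W
R_castable refractory = L/(kA) = 0.095/(1.01×26.3) = 0.003576 K/W
Sum of the known resistances R_other = 0.01802 K/W
Required total resistance R_tot = ΔT/Q_allow = 690/23600 = 0.02924 K/W
R_calcium silicate = R_tot − R_other = 0.01121 K/W
L = R·k·A = 0.01121×0.0631×26.3

L ≈ 18.6 mm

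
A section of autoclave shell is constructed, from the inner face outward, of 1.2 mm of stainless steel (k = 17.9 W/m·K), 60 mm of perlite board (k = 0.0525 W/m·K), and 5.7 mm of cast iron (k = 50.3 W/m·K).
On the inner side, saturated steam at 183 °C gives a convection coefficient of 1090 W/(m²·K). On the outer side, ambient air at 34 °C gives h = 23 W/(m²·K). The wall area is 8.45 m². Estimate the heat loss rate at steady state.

Series thermal resistances:
R_inner film = 1/(h_i·A) = 1/(1090×8.45) = 1.086×10^-4 K/W
R_stainless steel = L/(kA) = 0.0012/(17.9×8.45) = 7.934×10^-6 K/W
R_perlite board = L/(kA) = 0.06/(0.0525×8.45) = 0.1352 K/W
R_cast iron = L/(kA) = 0.0057/(50.3×8.45) = 1.341×10^-5 K/W
R_outer film = 1/(h_o·A) = 1/(23×8.45) = 0.005145 K/W
R_total = 0.1405 K/W
Q = ΔT / R_total = 149 / 0.1405

Q ≈ 1060 W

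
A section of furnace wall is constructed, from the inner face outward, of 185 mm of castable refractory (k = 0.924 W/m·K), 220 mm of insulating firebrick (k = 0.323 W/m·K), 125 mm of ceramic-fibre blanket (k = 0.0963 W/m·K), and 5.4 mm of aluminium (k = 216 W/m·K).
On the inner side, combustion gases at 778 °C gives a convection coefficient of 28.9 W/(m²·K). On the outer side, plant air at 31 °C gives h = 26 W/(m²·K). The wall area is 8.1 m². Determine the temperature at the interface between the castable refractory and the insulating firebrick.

Thermal resistances in series:
R_inner film = 1/(h_i·A) = 1/(28.9×8.1) = 0.004272 K/W
R_castable refractory = L/(kA) = 0.185/(0.924×8.1) = 0.02472 K/W
R_insulating firebrick = L/(kA) = 0.22/(0.323×8.1) = 0.08409 K/W
R_ceramic-fibre blanket = L/(kA) = 0.125/(0.0963×8.1) = 0.1603 K/W
R_aluminium = L/(kA) = 0.0054/(216×8.1) = 3.086×10^-6 K/W
R_outer film = 1/(h_o·A) = 1/(26×8.1) = 0.004748 K/W
R_total = 0.2781 K/W;  Q = ΔT/R_total = 747/0.2781 = 2686 W
T_interface = T_inner − Q·ΣR(inner→interface) = 778 − 2690×0.02899

T ≈ 700 °C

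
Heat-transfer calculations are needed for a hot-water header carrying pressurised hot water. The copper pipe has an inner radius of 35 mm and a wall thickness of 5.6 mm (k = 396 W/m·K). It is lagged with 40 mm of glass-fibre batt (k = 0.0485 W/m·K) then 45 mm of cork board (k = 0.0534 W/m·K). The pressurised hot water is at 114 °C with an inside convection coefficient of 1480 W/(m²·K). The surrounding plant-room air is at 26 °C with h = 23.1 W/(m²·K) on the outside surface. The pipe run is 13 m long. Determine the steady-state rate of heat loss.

Per-layer cylindrical resistances, series-summed:
R_inner film = 1/(h_i·2πr₁L) = 1/(1480×2π×0.035×13) = 2.363×10^-4 K/W
R_copper pipe wall = ln(40.6/35)/(2π×396×13) = 4.589×10^-6 K/W
R_glass-fibre batt = ln(80.6/40.6)/(2π×0.0485×13) = 0.1731 K/W
R_cork board = ln(125.6/80.6)/(2π×0.0534×13) = 0.1017 K/W
R_outer film = 1/(h_o·2πr_oL) = 1/(23.1×2π×0.1256×13) = 0.00422 K/W
R_total = 0.2793 K/W
Q = ΔT/R_total = 88/0.2793

Q ≈ 315 W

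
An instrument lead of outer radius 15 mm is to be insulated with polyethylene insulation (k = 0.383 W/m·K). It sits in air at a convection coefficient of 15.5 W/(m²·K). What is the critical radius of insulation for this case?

r_cr ≈ 24.7 mm

For a cylinder r_cr = k/h = 0.383/15.5
r_cr = 24.7 mm; since the bare radius (15 mm) is below r_cr, adding a thin layer of insulation will *increase* heat loss.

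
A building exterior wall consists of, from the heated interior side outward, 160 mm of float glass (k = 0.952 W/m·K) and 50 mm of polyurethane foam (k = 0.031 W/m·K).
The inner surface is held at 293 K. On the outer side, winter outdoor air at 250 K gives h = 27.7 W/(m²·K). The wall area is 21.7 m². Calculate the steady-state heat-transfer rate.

Q ≈ 514 W

Model the wall as resistances in series:
R_float glass = L/(kA) = 0.16/(0.952×21.7) = 0.007745 K/W
R_polyurethane foam = L/(kA) = 0.05/(0.031×21.7) = 0.07433 K/W
R_outer film = 1/(h_o·A) = 1/(27.7×21.7) = 0.001664 K/W
R_total = 0.08374 K/W
Q = ΔT / R_total = 43 / 0.08374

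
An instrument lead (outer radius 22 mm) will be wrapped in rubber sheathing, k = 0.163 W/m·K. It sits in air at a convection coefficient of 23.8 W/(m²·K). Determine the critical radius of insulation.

For a cylinder r_cr = k/h = 0.163/23.8
r_cr = 6.85 mm; since the bare radius (22 mm) is above r_cr, any added insulation will reduce heat loss.

r_cr ≈ 6.85 mm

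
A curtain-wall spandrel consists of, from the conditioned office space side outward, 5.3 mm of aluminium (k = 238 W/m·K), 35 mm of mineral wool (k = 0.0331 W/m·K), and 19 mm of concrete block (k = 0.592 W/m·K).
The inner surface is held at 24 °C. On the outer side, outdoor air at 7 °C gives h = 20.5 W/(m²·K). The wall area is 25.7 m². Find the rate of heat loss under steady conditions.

Q ≈ 384 W

Using the resistance-network approach (series):
R_aluminium = L/(kA) = 0.0053/(238×25.7) = 8.665×10^-7 K/W
R_mineral wool = L/(kA) = 0.035/(0.0331×25.7) = 0.04114 K/W
R_concrete block = L/(kA) = 0.019/(0.592×25.7) = 0.001249 K/W
R_outer film = 1/(h_o·A) = 1/(20.5×25.7) = 0.001898 K/W
R_total = 0.04429 K/W
Q = ΔT / R_total = 17 / 0.04429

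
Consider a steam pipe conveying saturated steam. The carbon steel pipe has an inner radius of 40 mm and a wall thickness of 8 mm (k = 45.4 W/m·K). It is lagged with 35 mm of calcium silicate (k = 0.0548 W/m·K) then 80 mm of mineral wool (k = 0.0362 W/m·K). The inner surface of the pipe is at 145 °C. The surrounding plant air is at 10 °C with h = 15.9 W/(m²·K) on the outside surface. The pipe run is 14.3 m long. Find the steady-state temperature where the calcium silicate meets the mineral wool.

T ≈ 98.5 °C

Per-layer cylindrical resistances, series-summed:
R_carbon steel pipe wall = ln(48/40)/(2π×45.4×14.3) = 4.47×10^-5 K/W
R_calcium silicate = ln(83/48)/(2π×0.0548×14.3) = 0.1112 K/W
R_mineral wool = ln(163/83)/(2π×0.0362×14.3) = 0.2075 K/W
R_outer film = 1/(h_o·2πr_oL) = 1/(15.9×2π×0.163×14.3) = 0.004294 K/W
R_total = 0.3231 K/W
Q = ΔT/R_total = 135/0.3231
Q = 418 W
T_interface = T_inner − Q·ΣR(inner→interface) = 145 − 418×0.1113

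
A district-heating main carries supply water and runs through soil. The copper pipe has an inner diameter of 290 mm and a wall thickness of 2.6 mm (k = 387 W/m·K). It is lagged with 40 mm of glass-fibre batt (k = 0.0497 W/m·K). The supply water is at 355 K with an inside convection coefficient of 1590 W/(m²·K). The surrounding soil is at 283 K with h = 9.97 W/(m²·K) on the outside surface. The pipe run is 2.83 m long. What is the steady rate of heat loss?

Q ≈ 239 W

Radial resistances (cylindrical: R_cond = ln(r_o/r_i)/(2πkL), R_conv = 1/(h·2πrL)):
R_inner film = 1/(h_i·2πr₁L) = 1/(1590×2π×0.145×2.83) = 2.439×10^-4 K/W
R_copper pipe wall = ln(147.6/145)/(2π×387×2.83) = 2.583×10^-6 K/W
R_glass-fibre batt = ln(187.6/147.6)/(2π×0.0497×2.83) = 0.2714 K/W
R_outer film = 1/(h_o·2πr_oL) = 1/(9.97×2π×0.1876×2.83) = 0.03007 K/W
R_total = 0.3017 K/W
Q = ΔT/R_total = 72/0.3017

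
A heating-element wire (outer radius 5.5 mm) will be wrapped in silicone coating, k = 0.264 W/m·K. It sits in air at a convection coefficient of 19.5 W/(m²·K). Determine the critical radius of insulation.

For a cylinder r_cr = k/h = 0.264/19.5
r_cr = 13.5 mm; since the bare radius (5.5 mm) is below r_cr, adding a thin layer of insulation will *increase* heat loss.

r_cr ≈ 13.5 mm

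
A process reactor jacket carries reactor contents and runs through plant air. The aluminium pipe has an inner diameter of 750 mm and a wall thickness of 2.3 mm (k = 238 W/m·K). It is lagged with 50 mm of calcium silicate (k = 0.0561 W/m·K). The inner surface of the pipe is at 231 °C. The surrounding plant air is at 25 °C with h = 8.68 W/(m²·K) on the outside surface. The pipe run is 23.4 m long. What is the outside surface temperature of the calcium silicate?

Radial resistances (cylindrical: R_cond = ln(r_o/r_i)/(2πkL), R_conv = 1/(h·2πrL)):
R_aluminium pipe wall = ln(377.3/375)/(2π×238×23.4) = 1.747×10^-7 K/W
R_calcium silicate = ln(427.3/377.3)/(2π×0.0561×23.4) = 0.01509 K/W
R_outer film = 1/(h_o·2πr_oL) = 1/(8.68×2π×0.4273×23.4) = 0.001834 K/W
R_total = 0.01692 K/W
Q = ΔT/R_total = 206/0.01692
Q = 12200 W
T_interface = T_inner − Q·ΣR(inner→interface) = 231 − 12200×0.01509

T ≈ 47.3 °C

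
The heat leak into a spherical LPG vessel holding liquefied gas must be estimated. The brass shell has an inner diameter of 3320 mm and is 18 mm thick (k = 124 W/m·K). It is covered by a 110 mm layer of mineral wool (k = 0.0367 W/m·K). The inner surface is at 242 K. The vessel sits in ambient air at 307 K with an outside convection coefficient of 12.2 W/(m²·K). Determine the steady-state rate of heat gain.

Radial (spherical) resistances in series:
R_brass shell = (1/1.66 − 1/1.678)/(4π×124) = 4.147×10^-6 K/W
R_mineral wool = (1/1.678 − 1/1.788)/(4π×0.0367) = 0.0795 K/W
R_outer film = 1/(h·4πr_o²) = 1/(12.2×4π×1.788²) = 0.00204 K/W
R_total = 0.08154 K/W
Q = ΔT/R_total = 65/0.08154

Q ≈ 797 W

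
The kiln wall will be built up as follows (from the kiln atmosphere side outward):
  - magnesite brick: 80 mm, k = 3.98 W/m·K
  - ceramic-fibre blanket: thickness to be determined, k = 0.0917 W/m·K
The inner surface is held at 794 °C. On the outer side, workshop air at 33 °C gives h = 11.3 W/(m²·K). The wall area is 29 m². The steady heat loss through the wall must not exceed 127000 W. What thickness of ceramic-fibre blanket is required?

Thermal resistances in series:
R_magnesite brick = L/(kA) = 0.08/(3.98×29) = 6.931×10^-4 K/W
R_outer film = 1/(h_o·A) = 1/(11.3×29) = 0.003052 K/W
Sum of the known resistances R_other = 0.003745 K/W
Required total resistance R_tot = ΔT/Q_allow = 761/127000 = 0.005992 K/W
R_ceramic-fibre blanket = R_tot − R_other = 0.002247 K/W
L = R·k·A = 0.002247×0.0917×29

L ≈ 5.98 mm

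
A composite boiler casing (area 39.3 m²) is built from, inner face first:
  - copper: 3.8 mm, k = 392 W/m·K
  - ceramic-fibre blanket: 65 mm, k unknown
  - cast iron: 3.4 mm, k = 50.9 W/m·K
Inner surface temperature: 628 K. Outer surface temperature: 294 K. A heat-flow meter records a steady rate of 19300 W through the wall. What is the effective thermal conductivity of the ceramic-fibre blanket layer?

k ≈ 0.0956 W/(m·K)

Model the wall as resistances in series:
R_copper = L/(kA) = 0.0038/(392×39.3) = 2.467×10^-7 K/W
R_cast iron = L/(kA) = 0.0034/(50.9×39.3) = 1.7×10^-6 K/W
Sum of known resistances R_other = 1.946×10^-6 K/W
Total R = ΔT/Q = 334/19300 = 0.01731 K/W
R_ceramic-fibre blanket = R_total − R_other = 0.0173 K/W
k = L/(R·A) = 0.065/(0.0173×39.3)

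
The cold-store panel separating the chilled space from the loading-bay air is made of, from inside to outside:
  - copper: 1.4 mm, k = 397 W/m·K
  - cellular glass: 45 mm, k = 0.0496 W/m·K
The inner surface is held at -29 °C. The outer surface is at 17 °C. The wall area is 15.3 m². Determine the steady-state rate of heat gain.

Q ≈ 776 W

Model the wall as resistances in series:
R_copper = L/(kA) = 0.0014/(397×15.3) = 2.305×10^-7 K/W
R_cellular glass = L/(kA) = 0.045/(0.0496×15.3) = 0.0593 K/W
R_total = 0.0593 K/W
Q = ΔT / R_total = 46 / 0.0593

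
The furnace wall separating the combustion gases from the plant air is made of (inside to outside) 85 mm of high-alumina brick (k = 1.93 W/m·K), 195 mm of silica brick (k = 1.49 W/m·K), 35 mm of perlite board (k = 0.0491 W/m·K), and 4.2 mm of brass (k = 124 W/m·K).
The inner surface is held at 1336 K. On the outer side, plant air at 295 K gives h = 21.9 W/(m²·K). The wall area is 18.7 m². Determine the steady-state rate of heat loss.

Series thermal resistances:
R_high-alumina brick = L/(kA) = 0.085/(1.93×18.7) = 0.002355 K/W
R_silica brick = L/(kA) = 0.195/(1.49×18.7) = 0.006999 K/W
R_perlite board = L/(kA) = 0.035/(0.0491×18.7) = 0.03812 K/W
R_brass = L/(kA) = 0.0042/(124×18.7) = 1.811×10^-6 K/W
R_outer film = 1/(h_o·A) = 1/(21.9×18.7) = 0.002442 K/W
R_total = 0.04992 K/W
Q = ΔT / R_total = 1041 / 0.04992

Q ≈ 20900 W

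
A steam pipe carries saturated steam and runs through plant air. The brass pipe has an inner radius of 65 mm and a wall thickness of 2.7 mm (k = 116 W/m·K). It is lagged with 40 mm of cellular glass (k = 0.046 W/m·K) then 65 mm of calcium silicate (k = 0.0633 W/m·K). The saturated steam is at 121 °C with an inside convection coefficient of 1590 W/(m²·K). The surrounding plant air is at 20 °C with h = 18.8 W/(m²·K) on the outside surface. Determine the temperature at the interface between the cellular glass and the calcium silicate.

Radial resistances (cylindrical: R_cond = ln(r_o/r_i)/(2πkL), R_conv = 1/(h·2πrL)):
R_inner film = 1/(h_i·2πr₁L) = 1/(1590×2π×0.065×1) = 0.00154 K/W
R_brass pipe wall = ln(67.7/65)/(2π×116×1) = 5.584×10^-5 K/W
R_cellular glass = ln(107.7/67.7)/(2π×0.046×1) = 1.606 K/W
R_calcium silicate = ln(172.7/107.7)/(2π×0.0633×1) = 1.187 K/W
R_outer film = 1/(h_o·2πr_oL) = 1/(18.8×2π×0.1727×1) = 0.04902 K/W
R_total = 2.844 K/W
Q = ΔT/R_total = 101/2.844
Q = 35.5 W/m
T_interface = T_inner − Q·ΣR(inner→interface) = 121 − 35.5×1.608

T ≈ 63.9 °C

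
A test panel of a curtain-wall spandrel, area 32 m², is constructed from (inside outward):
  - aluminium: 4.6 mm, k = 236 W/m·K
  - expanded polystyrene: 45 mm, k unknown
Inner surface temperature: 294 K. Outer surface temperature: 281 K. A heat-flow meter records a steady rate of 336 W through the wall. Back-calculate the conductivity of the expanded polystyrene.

Treating each layer as a thermal resistance in series:
R_aluminium = L/(kA) = 0.0046/(236×32) = 6.091×10^-7 K/W
Sum of known resistances R_other = 6.091×10^-7 K/W
Total R = ΔT/Q = 13/336 = 0.03869 K/W
R_expanded polystyrene = R_total − R_other = 0.03869 K/W
k = L/(R·A) = 0.045/(0.03869×32)

k ≈ 0.0363 W/(m·K)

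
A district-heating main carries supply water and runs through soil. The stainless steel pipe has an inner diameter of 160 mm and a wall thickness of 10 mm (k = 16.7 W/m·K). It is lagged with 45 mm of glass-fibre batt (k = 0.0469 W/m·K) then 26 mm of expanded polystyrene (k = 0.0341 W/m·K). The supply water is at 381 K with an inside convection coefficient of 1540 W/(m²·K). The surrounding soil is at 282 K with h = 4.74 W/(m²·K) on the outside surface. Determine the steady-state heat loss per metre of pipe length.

q′ ≈ 41.1 W/m

Per-layer cylindrical resistances, series-summed:
R_inner film = 1/(h_i·2πr₁L) = 1/(1540×2π×0.08×1) = 0.001292 K/W
R_stainless steel pipe wall = ln(90/80)/(2π×16.7×1) = 0.001123 K/W
R_glass-fibre batt = ln(135/90)/(2π×0.0469×1) = 1.376 K/W
R_expanded polystyrene = ln(161/135)/(2π×0.0341×1) = 0.822 K/W
R_outer film = 1/(h_o·2πr_oL) = 1/(4.74×2π×0.161×1) = 0.2086 K/W
R_total = 2.409 K/W
Q = ΔT/R_total = 99/2.409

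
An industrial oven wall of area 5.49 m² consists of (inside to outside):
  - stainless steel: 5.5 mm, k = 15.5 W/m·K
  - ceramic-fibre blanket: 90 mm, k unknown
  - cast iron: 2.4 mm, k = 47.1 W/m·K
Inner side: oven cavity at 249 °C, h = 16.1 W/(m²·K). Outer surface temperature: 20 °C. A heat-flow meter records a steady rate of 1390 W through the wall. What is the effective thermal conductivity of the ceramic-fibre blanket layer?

Model the wall as resistances in series:
R_inner film = 1/(h_i·A) = 1/(16.1×5.49) = 0.01131 K/W
R_stainless steel = L/(kA) = 0.0055/(15.5×5.49) = 6.463×10^-5 K/W
R_cast iron = L/(kA) = 0.0024/(47.1×5.49) = 9.281×10^-6 K/W
Sum of known resistances R_other = 0.01139 K/W
Total R = ΔT/Q = 229/1390 = 0.1647 K/W
R_ceramic-fibre blanket = R_total − R_other = 0.1534 K/W
k = L/(R·A) = 0.09/(0.1534×5.49)

k ≈ 0.107 W/(m·K)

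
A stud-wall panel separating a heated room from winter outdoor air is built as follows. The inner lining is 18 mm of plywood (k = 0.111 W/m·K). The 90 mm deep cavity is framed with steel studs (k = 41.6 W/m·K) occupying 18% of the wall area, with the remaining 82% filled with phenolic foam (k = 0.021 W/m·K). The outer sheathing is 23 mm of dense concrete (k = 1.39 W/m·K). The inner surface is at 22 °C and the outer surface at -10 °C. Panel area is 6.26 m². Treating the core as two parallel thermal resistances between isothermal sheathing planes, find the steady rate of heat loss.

Sheathing layers in series; stud and cavity paths in parallel between them.
R_inner = 0.018/(0.111×6.26) = 0.0259 K/W
R_stud  = 0.09/(41.6×0.18×6.26) = 0.00192 K/W
R_cav   = 0.09/(0.021×0.82×6.26) = 0.8349 K/W
1/R_core = 1/R_stud + 1/R_cav → R_core = 0.001916 K/W
R_outer = 0.023/(1.39×6.26) = 0.002643 K/W
R_total = 0.03046 K/W
Q = ΔT/R_total = 32/0.03046

Q ≈ 1050 W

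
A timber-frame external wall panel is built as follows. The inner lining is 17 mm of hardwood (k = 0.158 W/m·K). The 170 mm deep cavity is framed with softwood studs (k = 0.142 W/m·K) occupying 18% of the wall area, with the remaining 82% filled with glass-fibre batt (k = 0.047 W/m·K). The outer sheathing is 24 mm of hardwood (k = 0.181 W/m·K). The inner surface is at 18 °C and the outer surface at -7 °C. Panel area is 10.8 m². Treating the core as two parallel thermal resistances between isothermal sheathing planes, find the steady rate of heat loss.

Q ≈ 93.4 W

Sheathing layers in series; stud and cavity paths in parallel between them.
R_inner = 0.017/(0.158×10.8) = 0.009962 K/W
R_stud  = 0.17/(0.142×0.18×10.8) = 0.6158 K/W
R_cav   = 0.17/(0.047×0.82×10.8) = 0.4084 K/W
1/R_core = 1/R_stud + 1/R_cav → R_core = 0.2456 K/W
R_outer = 0.024/(0.181×10.8) = 0.01228 K/W
R_total = 0.2678 K/W
Q = ΔT/R_total = 25/0.2678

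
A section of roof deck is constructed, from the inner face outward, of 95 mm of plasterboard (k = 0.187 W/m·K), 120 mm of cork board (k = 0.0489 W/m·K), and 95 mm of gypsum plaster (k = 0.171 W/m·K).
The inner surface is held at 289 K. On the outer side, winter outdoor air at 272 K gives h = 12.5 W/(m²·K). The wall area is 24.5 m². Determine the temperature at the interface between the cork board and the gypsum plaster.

Treating each layer as a thermal resistance in series:
R_plasterboard = L/(kA) = 0.095/(0.187×24.5) = 0.02074 K/W
R_cork board = L/(kA) = 0.12/(0.0489×24.5) = 0.1002 K/W
R_gypsum plaster = L/(kA) = 0.095/(0.171×24.5) = 0.02268 K/W
R_outer film = 1/(h_o·A) = 1/(12.5×24.5) = 0.003265 K/W
R_total = 0.1468 K/W;  Q = ΔT/R_total = 17/0.1468 = 115.8 W
T_interface = T_inner − Q·ΣR(inner→interface) = 289 − 116×0.1209

T ≈ 275 K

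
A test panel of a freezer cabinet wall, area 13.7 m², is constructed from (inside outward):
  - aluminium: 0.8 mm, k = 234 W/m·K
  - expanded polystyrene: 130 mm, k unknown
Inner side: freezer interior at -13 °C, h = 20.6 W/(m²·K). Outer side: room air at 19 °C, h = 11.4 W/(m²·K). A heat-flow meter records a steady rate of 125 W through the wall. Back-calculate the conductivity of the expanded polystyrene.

k ≈ 0.0386 W/(m·K)

Using the resistance-network approach (series):
R_inner film = 1/(h_i·A) = 1/(20.6×13.7) = 0.003543 K/W
R_aluminium = L/(kA) = 0.0008/(234×13.7) = 2.495×10^-7 K/W
R_outer film = 1/(h_o·A) = 1/(11.4×13.7) = 0.006403 K/W
Sum of known resistances R_other = 0.009946 K/W
Total R = ΔT/Q = 32/125 = 0.256 K/W
R_expanded polystyrene = R_total − R_other = 0.2461 K/W
k = L/(R·A) = 0.13/(0.2461×13.7)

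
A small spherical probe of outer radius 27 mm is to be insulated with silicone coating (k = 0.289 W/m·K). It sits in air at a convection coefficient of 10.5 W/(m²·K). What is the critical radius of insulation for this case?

r_cr ≈ 55 mm

For a sphere r_cr = 2k/h = 2×0.289/10.5
r_cr = 55 mm; since the bare radius (27 mm) is below r_cr, adding a thin layer of insulation will *increase* heat loss.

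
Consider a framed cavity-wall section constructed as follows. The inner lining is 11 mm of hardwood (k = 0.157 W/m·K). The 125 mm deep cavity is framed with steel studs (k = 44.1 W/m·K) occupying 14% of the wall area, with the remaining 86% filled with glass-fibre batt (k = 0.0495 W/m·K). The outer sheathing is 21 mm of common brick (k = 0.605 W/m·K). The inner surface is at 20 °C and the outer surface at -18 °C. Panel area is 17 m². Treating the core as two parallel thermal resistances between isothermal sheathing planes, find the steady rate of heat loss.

Q ≈ 5170 W

Sheathing layers in series; stud and cavity paths in parallel between them.
R_inner = 0.011/(0.157×17) = 0.004121 K/W
R_stud  = 0.125/(44.1×0.14×17) = 0.001191 K/W
R_cav   = 0.125/(0.0495×0.86×17) = 0.1727 K/W
1/R_core = 1/R_stud + 1/R_cav → R_core = 0.001183 K/W
R_outer = 0.021/(0.605×17) = 0.002042 K/W
R_total = 0.007346 K/W
Q = ΔT/R_total = 38/0.007346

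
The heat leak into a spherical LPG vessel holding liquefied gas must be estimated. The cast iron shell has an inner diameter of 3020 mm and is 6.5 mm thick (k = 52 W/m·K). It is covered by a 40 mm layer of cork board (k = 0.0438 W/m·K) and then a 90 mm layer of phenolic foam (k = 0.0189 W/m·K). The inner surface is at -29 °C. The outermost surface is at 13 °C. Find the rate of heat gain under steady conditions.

Q ≈ 235 W

For a spherical shell R = (1/r₁ − 1/r₂)/(4πk); film R = 1/(h·4πr²). In series:
R_cast iron shell = (1/1.51 − 1/1.5165)/(4π×52) = 4.344×10^-6 K/W
R_cork board = (1/1.5165 − 1/1.5565)/(4π×0.0438) = 0.03079 K/W
R_phenolic foam = (1/1.5565 − 1/1.6465)/(4π×0.0189) = 0.1479 K/W
R_total = 0.1787 K/W
Q = ΔT/R_total = 42/0.1787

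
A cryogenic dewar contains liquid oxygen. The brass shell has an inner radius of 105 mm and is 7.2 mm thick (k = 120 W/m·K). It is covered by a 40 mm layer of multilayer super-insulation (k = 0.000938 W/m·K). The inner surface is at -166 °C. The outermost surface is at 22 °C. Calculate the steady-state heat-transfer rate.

Each spherical layer contributes R = (1/r_i − 1/r_o)/(4πk):
R_brass shell = (1/0.105 − 1/0.1122)/(4π×120) = 4.053×10^-4 K/W
R_multilayer super-insulation = (1/0.1122 − 1/0.1522)/(4π×0.000938) = 198.7 K/W
R_total = 198.7 K/W
Q = ΔT/R_total = 188/198.7

Q ≈ 0.946 W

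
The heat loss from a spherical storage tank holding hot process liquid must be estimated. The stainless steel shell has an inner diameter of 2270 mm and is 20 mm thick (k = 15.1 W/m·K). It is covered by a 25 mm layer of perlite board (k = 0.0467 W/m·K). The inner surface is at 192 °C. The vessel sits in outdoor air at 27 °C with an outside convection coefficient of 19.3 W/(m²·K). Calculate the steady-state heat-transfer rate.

Radial (spherical) resistances in series:
R_stainless steel shell = (1/1.135 − 1/1.155)/(4π×15.1) = 8.04×10^-5 K/W
R_perlite board = (1/1.155 − 1/1.18)/(4π×0.0467) = 0.03126 K/W
R_outer film = 1/(h·4πr_o²) = 1/(19.3×4π×1.18²) = 0.002961 K/W
R_total = 0.0343 K/W
Q = ΔT/R_total = 165/0.0343

Q ≈ 4810 W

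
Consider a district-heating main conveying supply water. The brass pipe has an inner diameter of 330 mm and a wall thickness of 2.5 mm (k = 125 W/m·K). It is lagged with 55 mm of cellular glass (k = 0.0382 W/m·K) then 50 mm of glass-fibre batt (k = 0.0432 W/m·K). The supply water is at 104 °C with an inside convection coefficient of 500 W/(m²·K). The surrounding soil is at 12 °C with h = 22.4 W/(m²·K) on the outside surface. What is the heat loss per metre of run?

Radial resistances (cylindrical: R_cond = ln(r_o/r_i)/(2πkL), R_conv = 1/(h·2πrL)):
R_inner film = 1/(h_i·2πr₁L) = 1/(500×2π×0.165×1) = 0.001929 K/W
R_brass pipe wall = ln(167.5/165)/(2π×125×1) = 1.915×10^-5 K/W
R_cellular glass = ln(222.5/167.5)/(2π×0.0382×1) = 1.183 K/W
R_glass-fibre batt = ln(272.5/222.5)/(2π×0.0432×1) = 0.7468 K/W
R_outer film = 1/(h_o·2πr_oL) = 1/(22.4×2π×0.2725×1) = 0.02607 K/W
R_total = 1.958 K/W
Q = ΔT/R_total = 92/1.958

q′ ≈ 47 W/m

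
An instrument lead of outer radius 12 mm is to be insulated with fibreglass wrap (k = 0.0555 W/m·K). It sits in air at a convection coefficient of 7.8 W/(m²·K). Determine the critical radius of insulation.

For a cylinder r_cr = k/h = 0.0555/7.8
r_cr = 7.12 mm; since the bare radius (12 mm) is above r_cr, any added insulation will reduce heat loss.

r_cr ≈ 7.12 mm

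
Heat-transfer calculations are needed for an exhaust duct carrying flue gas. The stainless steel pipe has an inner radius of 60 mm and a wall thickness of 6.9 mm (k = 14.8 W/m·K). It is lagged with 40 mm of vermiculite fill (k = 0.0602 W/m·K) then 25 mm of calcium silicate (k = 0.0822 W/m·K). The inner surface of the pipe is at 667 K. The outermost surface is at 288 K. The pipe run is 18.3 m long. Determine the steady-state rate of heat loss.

Q ≈ 4210 W

For a radial system each layer contributes R = ln(r_out/r_in)/(2πkL); films add R = 1/(hA).
R_stainless steel pipe wall = ln(66.9/60)/(2π×14.8×18.3) = 6.397×10^-5 K/W
R_vermiculite fill = ln(106.9/66.9)/(2π×0.0602×18.3) = 0.06771 K/W
R_calcium silicate = ln(131.9/106.9)/(2π×0.0822×18.3) = 0.02223 K/W
R_total = 0.09001 K/W
Q = ΔT/R_total = 379/0.09001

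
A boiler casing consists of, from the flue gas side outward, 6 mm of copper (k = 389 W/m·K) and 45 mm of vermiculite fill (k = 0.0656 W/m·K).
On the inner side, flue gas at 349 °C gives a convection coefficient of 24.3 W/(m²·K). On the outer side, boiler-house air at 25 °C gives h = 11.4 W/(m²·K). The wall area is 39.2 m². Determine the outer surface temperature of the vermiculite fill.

T ≈ 59.9 °C

Model the wall as resistances in series:
R_inner film = 1/(h_i·A) = 1/(24.3×39.2) = 0.00105 K/W
R_copper = L/(kA) = 0.006/(389×39.2) = 3.935×10^-7 K/W
R_vermiculite fill = L/(kA) = 0.045/(0.0656×39.2) = 0.0175 K/W
R_outer film = 1/(h_o·A) = 1/(11.4×39.2) = 0.002238 K/W
R_total = 0.02079 K/W;  Q = ΔT/R_total = 324/0.02079 = 15590 W
T_interface = T_inner − Q·ΣR(inner→interface) = 349 − 15600×0.01855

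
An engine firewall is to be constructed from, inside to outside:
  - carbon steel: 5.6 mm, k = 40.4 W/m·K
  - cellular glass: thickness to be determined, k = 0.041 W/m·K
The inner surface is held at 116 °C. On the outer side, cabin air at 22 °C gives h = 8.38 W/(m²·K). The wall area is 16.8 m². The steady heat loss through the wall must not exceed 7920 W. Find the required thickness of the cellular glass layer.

Model the wall as resistances in series:
R_carbon steel = L/(kA) = 0.0056/(40.4×16.8) = 8.251×10^-6 K/W
R_outer film = 1/(h_o·A) = 1/(8.38×16.8) = 0.007103 K/W
Sum of the known resistances R_other = 0.007111 K/W
Required total resistance R_tot = ΔT/Q_allow = 94/7920 = 0.01187 K/W
R_cellular glass = R_tot − R_other = 0.004757 K/W
L = R·k·A = 0.004757×0.041×16.8

L ≈ 3.28 mm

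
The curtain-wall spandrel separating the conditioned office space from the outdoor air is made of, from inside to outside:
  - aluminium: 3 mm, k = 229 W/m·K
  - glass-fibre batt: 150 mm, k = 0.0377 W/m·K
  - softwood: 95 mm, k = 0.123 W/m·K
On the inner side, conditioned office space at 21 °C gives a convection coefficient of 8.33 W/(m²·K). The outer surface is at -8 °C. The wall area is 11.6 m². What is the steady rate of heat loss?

Thermal resistances in series:
R_inner film = 1/(h_i·A) = 1/(8.33×11.6) = 0.01035 K/W
R_aluminium = L/(kA) = 0.003/(229×11.6) = 1.129×10^-6 K/W
R_glass-fibre batt = L/(kA) = 0.15/(0.0377×11.6) = 0.343 K/W
R_softwood = L/(kA) = 0.095/(0.123×11.6) = 0.06658 K/W
R_total = 0.4199 K/W
Q = ΔT / R_total = 29 / 0.4199

Q ≈ 69.1 W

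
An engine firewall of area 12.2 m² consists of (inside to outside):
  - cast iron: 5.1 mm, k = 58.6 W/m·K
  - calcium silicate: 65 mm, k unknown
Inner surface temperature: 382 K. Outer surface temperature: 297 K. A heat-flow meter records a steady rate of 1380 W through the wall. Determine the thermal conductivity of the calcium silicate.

Treating each layer as a thermal resistance in series:
R_cast iron = L/(kA) = 0.0051/(58.6×12.2) = 7.134×10^-6 K/W
Sum of known resistances R_other = 7.134×10^-6 K/W
Total R = ΔT/Q = 85/1380 = 0.06159 K/W
R_calcium silicate = R_total − R_other = 0.06159 K/W
k = L/(R·A) = 0.065/(0.06159×12.2)

k ≈ 0.0865 W/(m·K)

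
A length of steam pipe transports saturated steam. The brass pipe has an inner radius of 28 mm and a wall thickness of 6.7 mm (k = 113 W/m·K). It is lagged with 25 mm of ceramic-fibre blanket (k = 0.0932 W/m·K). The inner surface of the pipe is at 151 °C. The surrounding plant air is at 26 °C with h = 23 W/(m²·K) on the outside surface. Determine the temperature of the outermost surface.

For a radial system each layer contributes R = ln(r_out/r_in)/(2πkL); films add R = 1/(hA).
R_brass pipe wall = ln(34.7/28)/(2π×113×1) = 3.022×10^-4 K/W
R_ceramic-fibre blanket = ln(59.7/34.7)/(2π×0.0932×1) = 0.9266 K/W
R_outer film = 1/(h_o·2πr_oL) = 1/(23×2π×0.0597×1) = 0.1159 K/W
R_total = 1.043 K/W
Q = ΔT/R_total = 125/1.043
Q = 120 W/m
T_interface = T_inner − Q·ΣR(inner→interface) = 151 − 120×0.9269

T ≈ 39.9 °C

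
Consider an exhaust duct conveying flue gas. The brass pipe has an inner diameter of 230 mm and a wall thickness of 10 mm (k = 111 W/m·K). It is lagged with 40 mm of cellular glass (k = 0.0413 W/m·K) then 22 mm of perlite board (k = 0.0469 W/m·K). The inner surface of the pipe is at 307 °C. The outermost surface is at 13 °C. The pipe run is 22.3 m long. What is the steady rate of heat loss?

Q ≈ 4390 W

Radial resistances (cylindrical: R_cond = ln(r_o/r_i)/(2πkL), R_conv = 1/(h·2πrL)):
R_brass pipe wall = ln(125/115)/(2π×111×22.3) = 5.361×10^-6 K/W
R_cellular glass = ln(165/125)/(2π×0.0413×22.3) = 0.04798 K/W
R_perlite board = ln(187/165)/(2π×0.0469×22.3) = 0.01905 K/W
R_total = 0.06703 K/W
Q = ΔT/R_total = 294/0.06703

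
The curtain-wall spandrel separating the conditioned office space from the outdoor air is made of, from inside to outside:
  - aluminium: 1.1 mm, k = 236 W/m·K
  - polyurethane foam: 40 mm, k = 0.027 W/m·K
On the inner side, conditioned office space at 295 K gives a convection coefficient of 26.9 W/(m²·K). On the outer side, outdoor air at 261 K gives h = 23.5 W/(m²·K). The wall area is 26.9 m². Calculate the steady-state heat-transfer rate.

Q ≈ 586 W

Using the resistance-network approach (series):
R_inner film = 1/(h_i·A) = 1/(26.9×26.9) = 0.001382 K/W
R_aluminium = L/(kA) = 0.0011/(236×26.9) = 1.733×10^-7 K/W
R_polyurethane foam = L/(kA) = 0.04/(0.027×26.9) = 0.05507 K/W
R_outer film = 1/(h_o·A) = 1/(23.5×26.9) = 0.001582 K/W
R_total = 0.05804 K/W
Q = ΔT / R_total = 34 / 0.05804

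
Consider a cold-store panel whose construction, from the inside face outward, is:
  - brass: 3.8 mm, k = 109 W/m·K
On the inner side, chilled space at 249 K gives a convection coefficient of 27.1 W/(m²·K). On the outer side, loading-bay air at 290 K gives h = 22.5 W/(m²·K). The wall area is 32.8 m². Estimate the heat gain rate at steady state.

Q ≈ 16500 W

Treating each layer as a thermal resistance in series:
R_inner film = 1/(h_i·A) = 1/(27.1×32.8) = 0.001125 K/W
R_brass = L/(kA) = 0.0038/(109×32.8) = 1.063×10^-6 K/W
R_outer film = 1/(h_o·A) = 1/(22.5×32.8) = 0.001355 K/W
R_total = 0.002481 K/W
Q = ΔT / R_total = 41 / 0.002481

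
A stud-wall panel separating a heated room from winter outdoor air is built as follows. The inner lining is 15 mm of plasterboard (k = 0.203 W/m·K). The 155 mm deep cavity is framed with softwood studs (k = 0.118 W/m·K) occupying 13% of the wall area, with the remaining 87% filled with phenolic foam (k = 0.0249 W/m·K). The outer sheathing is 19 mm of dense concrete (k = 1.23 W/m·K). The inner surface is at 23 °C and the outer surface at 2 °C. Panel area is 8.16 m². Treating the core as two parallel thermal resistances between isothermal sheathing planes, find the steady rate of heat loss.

Sheathing layers in series; stud and cavity paths in parallel between them.
R_inner = 0.015/(0.203×8.16) = 0.009055 K/W
R_stud  = 0.155/(0.118×0.13×8.16) = 1.238 K/W
R_cav   = 0.155/(0.0249×0.87×8.16) = 0.8768 K/W
1/R_core = 1/R_stud + 1/R_cav → R_core = 0.5133 K/W
R_outer = 0.019/(1.23×8.16) = 0.001893 K/W
R_total = 0.5243 K/W
Q = ΔT/R_total = 21/0.5243

Q ≈ 40.1 W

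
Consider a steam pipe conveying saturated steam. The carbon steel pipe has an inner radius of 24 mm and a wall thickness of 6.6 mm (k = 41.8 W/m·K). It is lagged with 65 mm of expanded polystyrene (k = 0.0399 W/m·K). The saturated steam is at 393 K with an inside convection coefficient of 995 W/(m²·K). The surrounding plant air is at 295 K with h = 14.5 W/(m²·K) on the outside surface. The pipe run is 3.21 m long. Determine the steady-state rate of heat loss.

Q ≈ 67.4 W

Treating each annulus and film as a series resistance:
R_inner film = 1/(h_i·2πr₁L) = 1/(995×2π×0.024×3.21) = 0.002076 K/W
R_carbon steel pipe wall = ln(30.6/24)/(2π×41.8×3.21) = 2.882×10^-4 K/W
R_expanded polystyrene = ln(95.6/30.6)/(2π×0.0399×3.21) = 1.416 K/W
R_outer film = 1/(h_o·2πr_oL) = 1/(14.5×2π×0.0956×3.21) = 0.03577 K/W
R_total = 1.454 K/W
Q = ΔT/R_total = 98/1.454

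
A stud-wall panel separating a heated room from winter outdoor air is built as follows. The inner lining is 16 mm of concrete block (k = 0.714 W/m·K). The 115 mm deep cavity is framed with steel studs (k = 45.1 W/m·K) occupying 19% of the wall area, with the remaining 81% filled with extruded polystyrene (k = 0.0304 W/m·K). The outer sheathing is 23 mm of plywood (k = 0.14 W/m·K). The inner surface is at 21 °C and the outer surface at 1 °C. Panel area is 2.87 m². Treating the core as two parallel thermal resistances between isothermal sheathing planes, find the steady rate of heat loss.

Q ≈ 287 W

Sheathing layers in series; stud and cavity paths in parallel between them.
R_inner = 0.016/(0.714×2.87) = 0.007808 K/W
R_stud  = 0.115/(45.1×0.19×2.87) = 0.004676 K/W
R_cav   = 0.115/(0.0304×0.81×2.87) = 1.627 K/W
1/R_core = 1/R_stud + 1/R_cav → R_core = 0.004663 K/W
R_outer = 0.023/(0.14×2.87) = 0.05724 K/W
R_total = 0.06971 K/W
Q = ΔT/R_total = 20/0.06971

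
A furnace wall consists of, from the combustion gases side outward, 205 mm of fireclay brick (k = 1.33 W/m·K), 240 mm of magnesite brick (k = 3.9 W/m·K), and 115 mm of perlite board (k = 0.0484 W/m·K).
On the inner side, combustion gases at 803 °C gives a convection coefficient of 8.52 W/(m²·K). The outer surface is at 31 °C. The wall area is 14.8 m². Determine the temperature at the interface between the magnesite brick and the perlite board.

Treating each layer as a thermal resistance in series:
R_inner film = 1/(h_i·A) = 1/(8.52×14.8) = 0.00793 K/W
R_fireclay brick = L/(kA) = 0.205/(1.33×14.8) = 0.01041 K/W
R_magnesite brick = L/(kA) = 0.24/(3.9×14.8) = 0.004158 K/W
R_perlite board = L/(kA) = 0.115/(0.0484×14.8) = 0.1605 K/W
R_total = 0.183 K/W;  Q = ΔT/R_total = 772/0.183 = 4218 W
T_interface = T_inner − Q·ΣR(inner→interface) = 803 − 4220×0.0225

T ≈ 708 °C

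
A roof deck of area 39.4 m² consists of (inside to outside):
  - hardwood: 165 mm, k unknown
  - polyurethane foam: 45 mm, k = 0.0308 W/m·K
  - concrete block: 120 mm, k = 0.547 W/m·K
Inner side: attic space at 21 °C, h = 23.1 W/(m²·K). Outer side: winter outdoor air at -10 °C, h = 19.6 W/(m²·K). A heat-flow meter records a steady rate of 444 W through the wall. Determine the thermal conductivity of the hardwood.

k ≈ 0.169 W/(m·K)

Model the wall as resistances in series:
R_inner film = 1/(h_i·A) = 1/(23.1×39.4) = 0.001099 K/W
R_polyurethane foam = L/(kA) = 0.045/(0.0308×39.4) = 0.03708 K/W
R_concrete block = L/(kA) = 0.12/(0.547×39.4) = 0.005568 K/W
R_outer film = 1/(h_o·A) = 1/(19.6×39.4) = 0.001295 K/W
Sum of known resistances R_other = 0.04504 K/W
Total R = ΔT/Q = 31/444 = 0.06982 K/W
R_hardwood = R_total − R_other = 0.02478 K/W
k = L/(R·A) = 0.165/(0.02478×39.4)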